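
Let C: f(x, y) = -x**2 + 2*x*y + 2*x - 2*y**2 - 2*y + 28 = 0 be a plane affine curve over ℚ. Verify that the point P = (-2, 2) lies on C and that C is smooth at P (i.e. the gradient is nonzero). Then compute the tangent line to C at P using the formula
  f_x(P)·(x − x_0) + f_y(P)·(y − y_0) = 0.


Tangent line at P: 10*x - 14*y + 48 = 0.

Step 1: f(-2, 2) = 0, so P lies on C.
Step 2: partial derivatives
  f_x(x, y) = -2*x + 2*y + 2, f_y(x, y) = 2*x - 4*y - 2.
  f_x(P) = 10, f_y(P) = -14 (gradient nonzero, so P is smooth).
Step 3: tangent line at P: 10·(x − -2) + -14·(y − 2) = 0.
Expanding: 10*x - 14*y + 48 = 0.


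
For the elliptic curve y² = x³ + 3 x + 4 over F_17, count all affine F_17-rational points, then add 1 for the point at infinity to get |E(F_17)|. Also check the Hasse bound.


Affine points = {(0, 2), (0, 15), (1, 5), (1, 12), (2, 1), (2, 16), (5, 5), (5, 12), (6, 0), (8, 8), (8, 9), (11, 5), (11, 12), (12, 0), (13, 8), (13, 9), (14, 6), (14, 11), (16, 0)}; affine count = 19; |E(F_17)| = 20.

Discriminant check: Δ ∝ 4a³ + 27b² = 4·3³ + 27·4² = 4·27 + 27·16 ≡ 13 (mod 17). Nonzero ⇒ E is nonsingular.
For each x ∈ F_17, compute rhs = x³ + 3·x + 4 mod 17, then count y ∈ F_17 with y² ≡ rhs.
  x = 0: rhs = 4, matching y values: 2, 15 (2 points).
  x = 1: rhs = 8, matching y values: 5, 12 (2 points).
  x = 2: rhs = 1, matching y values: 1, 16 (2 points).
  x = 3: rhs = 6, matching y values: none (0 points).
  x = 4: rhs = 12, matching y values: none (0 points).
  x = 5: rhs = 8, matching y values: 5, 12 (2 points).
  x = 6: rhs = 0, matching y values: 0 (1 points).
  x = 7: rhs = 11, matching y values: none (0 points).
  x = 8: rhs = 13, matching y values: 8, 9 (2 points).
  x = 9: rhs = 12, matching y values: none (0 points).
  x = 10: rhs = 14, matching y values: none (0 points).
  x = 11: rhs = 8, matching y values: 5, 12 (2 points).
  x = 12: rhs = 0, matching y values: 0 (1 points).
  x = 13: rhs = 13, matching y values: 8, 9 (2 points).
  x = 14: rhs = 2, matching y values: 6, 11 (2 points).
  x = 15: rhs = 7, matching y values: none (0 points).
  x = 16: rhs = 0, matching y values: 0 (1 points).
Total affine count: 19.
Full point count |E(F_17)| = 19 + 1 = 20.
Hasse bound: |20 − (17+1)| = |2| = 2 ≤ 2√17 ≈ 8.2462 ✓.


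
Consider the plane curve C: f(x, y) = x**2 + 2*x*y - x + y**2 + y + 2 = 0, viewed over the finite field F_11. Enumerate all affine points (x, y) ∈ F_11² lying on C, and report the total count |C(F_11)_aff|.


Affine F_11-points: {(0, 4), (0, 6), (1, 9), (1, 10), (2, 7), (2, 10), (4, 4), (4, 9), (5, 0), (7, 0), (7, 7)}; count = 11.

For each of the 121 pairs (x, y) ∈ F_11², evaluate f(x, y) mod 11. Record the zeros.
  x = 0: [0↦2, 1↦4, 2↦8, 3↦3, 4↦0, 5↦10, 6↦0, 7↦3, 8↦8, 9↦4, 10↦2]  zeros at y ∈ {4, 6}
  x = 1: [0↦2, 1↦6, 2↦1, 3↦9, 4↦8, 5↦9, 6↦1, 7↦6, 8↦2, 9↦0, 10↦0]  zeros at y ∈ {9, 10}
  x = 2: [0↦4, 1↦10, 2↦7, 3↦6, 4↦7, 5↦10, 6↦4, 7↦0, 8↦9, 9↦9, 10↦0]  zeros at y ∈ {7, 10}
  x = 3: [0↦8, 1↦5, 2↦4, 3↦5, 4↦8, 5↦2, 6↦9, 7↦7, 8↦7, 9↦9, 10↦2]  zeros at y ∈ ∅
  x = 4: [0↦3, 1↦2, 2↦3, 3↦6, 4↦0, 5↦7, 6↦5, 7↦5, 8↦7, 9↦0, 10↦6]  zeros at y ∈ {4, 9}
  x = 5: [0↦0, 1↦1, 2↦4, 3↦9, 4↦5, 5↦3, 6↦3, 7↦5, 8↦9, 9↦4, 10↦1]  zeros at y ∈ {0}
  x = 6: [0↦10, 1↦2, 2↦7, 3↦3, 4↦1, 5↦1, 6↦3, 7↦7, 8↦2, 9↦10, 10↦9]  zeros at y ∈ ∅
  x = 7: [0↦0, 1↦5, 2↦1, 3↦10, 4↦10, 5↦1, 6↦5, 7↦0, 8↦8, 9↦7, 10↦8]  zeros at y ∈ {0, 7}
  x = 8: [0↦3, 1↦10, 2↦8, 3↦8, 4↦10, 5↦3, 6↦9, 7↦6, 8↦5, 9↦6, 10↦9]  zeros at y ∈ ∅
  x = 9: [0↦8, 1↦6, 2↦6, 3↦8, 4↦1, 5↦7, 6↦4, 7↦3, 8↦4, 9↦7, 10↦1]  zeros at y ∈ ∅
  x = 10: [0↦4, 1↦4, 2↦6, 3↦10, 4↦5, 5↦2, 6↦1, 7↦2, 8↦5, 9↦10, 10↦6]  zeros at y ∈ ∅
Collecting zeros: affine points = {(0, 4), (0, 6), (1, 9), (1, 10), (2, 7), (2, 10), (4, 4), (4, 9), (5, 0), (7, 0), (7, 7)}.
Total count |C(F_11)_aff| = 11.


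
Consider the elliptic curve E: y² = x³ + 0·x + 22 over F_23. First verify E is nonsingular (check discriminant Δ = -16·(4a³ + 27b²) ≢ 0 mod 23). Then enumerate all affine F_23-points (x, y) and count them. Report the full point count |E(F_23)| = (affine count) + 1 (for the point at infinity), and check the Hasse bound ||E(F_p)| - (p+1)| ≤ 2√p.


Affine points = {(1, 0), (3, 7), (3, 16), (5, 3), (5, 20), (6, 10), (6, 13), (12, 5), (12, 18), (14, 11), (14, 12), (15, 4), (15, 19), (16, 1), (16, 22), (17, 6), (17, 17), (18, 9), (18, 14), (19, 2), (19, 21), (20, 8), (20, 15)}; affine count = 23; |E(F_23)| = 24.

Discriminant check: Δ ∝ 4a³ + 27b² = 4·0³ + 27·22² = 4·0 + 27·484 ≡ 4 (mod 23). Nonzero ⇒ E is nonsingular.
For each x ∈ F_23, compute rhs = x³ + 0·x + 22 mod 23, then count y ∈ F_23 with y² ≡ rhs.
  x = 0: rhs = 22, matching y values: none (0 points).
  x = 1: rhs = 0, matching y values: 0 (1 points).
  x = 2: rhs = 7, matching y values: none (0 points).
  x = 3: rhs = 3, matching y values: 7, 16 (2 points).
  x = 4: rhs = 17, matching y values: none (0 points).
  x = 5: rhs = 9, matching y values: 3, 20 (2 points).
  x = 6: rhs = 8, matching y values: 10, 13 (2 points).
  x = 7: rhs = 20, matching y values: none (0 points).
  x = 8: rhs = 5, matching y values: none (0 points).
  x = 9: rhs = 15, matching y values: none (0 points).
  x = 10: rhs = 10, matching y values: none (0 points).
  x = 11: rhs = 19, matching y values: none (0 points).
  x = 12: rhs = 2, matching y values: 5, 18 (2 points).
  x = 13: rhs = 11, matching y values: none (0 points).
  x = 14: rhs = 6, matching y values: 11, 12 (2 points).
  x = 15: rhs = 16, matching y values: 4, 19 (2 points).
  x = 16: rhs = 1, matching y values: 1, 22 (2 points).
  x = 17: rhs = 13, matching y values: 6, 17 (2 points).
  x = 18: rhs = 12, matching y values: 9, 14 (2 points).
  x = 19: rhs = 4, matching y values: 2, 21 (2 points).
  x = 20: rhs = 18, matching y values: 8, 15 (2 points).
  x = 21: rhs = 14, matching y values: none (0 points).
  x = 22: rhs = 21, matching y values: none (0 points).
Total affine count: 23.
Full point count |E(F_23)| = 23 + 1 = 24.
Hasse bound: |24 − (23+1)| = |0| = 0 ≤ 2√23 ≈ 9.5917 ✓.


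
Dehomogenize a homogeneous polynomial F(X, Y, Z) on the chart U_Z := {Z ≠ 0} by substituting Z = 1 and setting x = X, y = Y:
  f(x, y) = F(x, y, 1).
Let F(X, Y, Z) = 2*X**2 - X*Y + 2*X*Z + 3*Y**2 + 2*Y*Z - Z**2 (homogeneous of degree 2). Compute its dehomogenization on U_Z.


f(x, y) = 2*x**2 - x*y + 2*x + 3*y**2 + 2*y - 1

On U_Z we set Z = 1. Each monomial c·X^i·Y^j·Z^k in F becomes c·x^i·y^j·1^k = c·x^i·y^j.
Substituting Z = 1: F(X, Y, 1) = 2*x**2 - x*y + 2*x + 3*y**2 + 2*y - 1.
Note: deg(f) ≤ deg(F) = 2; strict inequality happens when F is divisible by Z (lost terms).


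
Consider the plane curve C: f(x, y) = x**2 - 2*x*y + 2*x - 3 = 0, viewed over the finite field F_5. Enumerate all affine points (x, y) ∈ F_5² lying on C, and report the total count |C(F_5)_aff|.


Affine F_5-points: {(1, 0), (2, 0), (3, 2), (4, 2)}; count = 4.

For each of the 25 pairs (x, y) ∈ F_5², evaluate f(x, y) mod 5. Record the zeros.
  x = 0: [0↦2, 1↦2, 2↦2, 3↦2, 4↦2]  zeros at y ∈ ∅
  x = 1: [0↦0, 1↦3, 2↦1, 3↦4, 4↦2]  zeros at y ∈ {0}
  x = 2: [0↦0, 1↦1, 2↦2, 3↦3, 4↦4]  zeros at y ∈ {0}
  x = 3: [0↦2, 1↦1, 2↦0, 3↦4, 4↦3]  zeros at y ∈ {2}
  x = 4: [0↦1, 1↦3, 2↦0, 3↦2, 4↦4]  zeros at y ∈ {2}
Collecting zeros: affine points = {(1, 0), (2, 0), (3, 2), (4, 2)}.
Total count |C(F_5)_aff| = 4.


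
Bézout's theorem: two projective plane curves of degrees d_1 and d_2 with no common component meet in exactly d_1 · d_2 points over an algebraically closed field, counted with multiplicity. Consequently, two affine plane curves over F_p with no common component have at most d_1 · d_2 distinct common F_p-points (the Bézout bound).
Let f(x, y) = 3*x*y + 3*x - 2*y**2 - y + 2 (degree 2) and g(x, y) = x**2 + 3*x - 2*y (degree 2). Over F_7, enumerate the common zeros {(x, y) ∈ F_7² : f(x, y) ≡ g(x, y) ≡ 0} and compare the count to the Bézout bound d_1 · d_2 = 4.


Common zeros: {(4, 0)}; count = 1; Bézout bound = 4.

deg(f) = 2, deg(g) = 2, so Bézout bound = 4.
Scan x ∈ F_7. For each x, list the y ∈ F_7 with f(x, y) ≡ 0 and those with g(x, y) ≡ 0 (mod 7); the common zeros in that column are the intersection.
  x = 0: f ≡ 0 at y ∈ ∅; g ≡ 0 at y ∈ {0}; common: ∅.
  x = 1: f ≡ 0 at y ∈ {3, 5}; g ≡ 0 at y ∈ {2}; common: ∅.
  x = 2: f ≡ 0 at y ∈ ∅; g ≡ 0 at y ∈ {5}; common: ∅.
  x = 3: f ≡ 0 at y ∈ ∅; g ≡ 0 at y ∈ {2}; common: ∅.
  x = 4: f ≡ 0 at y ∈ {0, 2}; g ≡ 0 at y ∈ {0}; common: {0}.
  x = 5: f ≡ 0 at y ∈ ∅; g ≡ 0 at y ∈ {6}; common: ∅.
  x = 6: f ≡ 0 at y ∈ {1, 4}; g ≡ 0 at y ∈ {6}; common: ∅.
Collecting: common zeros = {(4, 0)}, so the count is 1.
Comparison with the Bézout bound: 1 ≤ 4 = deg(f)·deg(g), as expected for curves with no common component (the affine F_7-count falls short of the bound because intersections may lie at infinity, over extension fields, or carry multiplicity).


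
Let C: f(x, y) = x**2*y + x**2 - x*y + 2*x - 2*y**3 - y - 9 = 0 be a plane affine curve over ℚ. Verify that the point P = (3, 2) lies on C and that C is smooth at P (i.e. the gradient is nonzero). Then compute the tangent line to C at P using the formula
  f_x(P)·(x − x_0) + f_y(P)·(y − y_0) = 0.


Tangent line at P: 18*x - 19*y - 16 = 0.

Step 1: f(3, 2) = 0, so P lies on C.
Step 2: partial derivatives
  f_x(x, y) = 2*x*y + 2*x - y + 2, f_y(x, y) = x**2 - x - 6*y**2 - 1.
  f_x(P) = 18, f_y(P) = -19 (gradient nonzero, so P is smooth).
Step 3: tangent line at P: 18·(x − 3) + -19·(y − 2) = 0.
Expanding: 18*x - 19*y - 16 = 0.


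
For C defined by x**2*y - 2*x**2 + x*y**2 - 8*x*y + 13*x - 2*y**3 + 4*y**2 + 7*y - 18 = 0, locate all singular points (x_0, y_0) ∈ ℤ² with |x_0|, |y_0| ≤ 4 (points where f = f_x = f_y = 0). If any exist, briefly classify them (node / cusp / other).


Singular points: {(3, 1)}; classification: node.

Compute partial derivatives:
  f_x = 2*x*y - 4*x + y**2 - 8*y + 13.
  f_y = x**2 + 2*x*y - 8*x - 6*y**2 + 8*y + 7.
Scan x_0 ∈ {−4, ..., 4}. For each x_0, f_y(x_0, y) is a polynomial in y; find its integer roots y ∈ {−4, ..., 4}, then test f_x and f at those candidates.
  x = -4: f_y(-4, y) = 55 - 6*y**2; no integer root y with |y| ≤ 4.
  x = -3: f_y(-3, y) = -6*y**2 + 2*y + 40; no integer root y with |y| ≤ 4.
  x = -2: f_y(-2, y) = -6*y**2 + 4*y + 27; no integer root y with |y| ≤ 4.
  x = -1: f_y(-1, y) = -6*y**2 + 6*y + 16; no integer root y with |y| ≤ 4.
  x = 0: f_y(0, y) = -6*y**2 + 8*y + 7; no integer root y with |y| ≤ 4.
  x = 1: f_y(1, y) = -6*y**2 + 10*y; vanishes at y ∈ {0}. (1, 0): f_x = 9 ≠ 0.
  x = 2: f_y(2, y) = -6*y**2 + 12*y - 5; no integer root y with |y| ≤ 4.
  x = 3: f_y(3, y) = -6*y**2 + 14*y - 8; vanishes at y ∈ {1}. (3, 1): f_x = 0, f = 0 — SINGULAR.
  x = 4: f_y(4, y) = -6*y**2 + 16*y - 9; no integer root y with |y| ≤ 4.
Only singular point on the grid: (3, 1).
Classify: substitute x = 3 + u, y = 1 + v and expand: f = u**2*v - u**2 + u*v**2 - 2*v**3 + v**2.
No constant or linear terms (consistent with a singular point). Quadratic part: -u**2 + v**2. Cubic part: u**2*v + u*v**2 - 2*v**3.
The quadratic part v**2 - u**2 = (v − u)(v + u) splits into two distinct linear factors, so there are two distinct tangent lines y − 1 = ±(x − 3) — this is a node (ordinary double point).
Classification: node.


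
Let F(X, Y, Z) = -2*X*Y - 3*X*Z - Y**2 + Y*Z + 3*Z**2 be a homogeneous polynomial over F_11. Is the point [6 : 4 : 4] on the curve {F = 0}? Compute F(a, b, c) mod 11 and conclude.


F(6,4,4) ≡ 5 (mod 11); P is NOT on the curve.

Evaluate F(6, 4, 4) term-by-term (mod 11).
  -2*X*Y ↦ -2·6·4·1 = -48
  -3*X*Z ↦ -3·6·1·4 = -72
  -Y**2 ↦ -1·1·16·1 = -16
  Y*Z ↦ 1·1·4·4 = 16
  3*Z**2 ↦ 3·1·1·16 = 48
Sum: F(6, 4, 4) = (-48) + (-72) + (-16) + (16) + (48) = -72.
Reducing mod 11: -72 ≡ 5 (mod 11).
Since F(a, b, c) ≡ 5 ≠ 0 (mod 11), P does NOT lie on the curve.


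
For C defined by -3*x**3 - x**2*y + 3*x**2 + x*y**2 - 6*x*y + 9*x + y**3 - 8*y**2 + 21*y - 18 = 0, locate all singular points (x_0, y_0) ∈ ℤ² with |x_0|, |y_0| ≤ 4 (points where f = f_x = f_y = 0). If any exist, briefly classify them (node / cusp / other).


Singular points: {(0, 3)}; classification: cusp.

Compute partial derivatives:
  f_x = -9*x**2 - 2*x*y + 6*x + y**2 - 6*y + 9.
  f_y = -x**2 + 2*x*y - 6*x + 3*y**2 - 16*y + 21.
Scan x_0 ∈ {−4, ..., 4}. For each x_0, f_y(x_0, y) is a polynomial in y; find its integer roots y ∈ {−4, ..., 4}, then test f_x and f at those candidates.
  x = -4: f_y(-4, y) = 3*y**2 - 24*y + 29; no integer root y with |y| ≤ 4.
  x = -3: f_y(-3, y) = 3*y**2 - 22*y + 30; no integer root y with |y| ≤ 4.
  x = -2: f_y(-2, y) = 3*y**2 - 20*y + 29; no integer root y with |y| ≤ 4.
  x = -1: f_y(-1, y) = 3*y**2 - 18*y + 26; no integer root y with |y| ≤ 4.
  x = 0: f_y(0, y) = 3*y**2 - 16*y + 21; vanishes at y ∈ {3}. (0, 3): f_x = 0, f = 0 — SINGULAR.
  x = 1: f_y(1, y) = 3*y**2 - 14*y + 14; no integer root y with |y| ≤ 4.
  x = 2: f_y(2, y) = 3*y**2 - 12*y + 5; no integer root y with |y| ≤ 4.
  x = 3: f_y(3, y) = 3*y**2 - 10*y - 6; no integer root y with |y| ≤ 4.
  x = 4: f_y(4, y) = 3*y**2 - 8*y - 19; no integer root y with |y| ≤ 4.
Only singular point on the grid: (0, 3).
Classify: substitute x = 0 + u, y = 3 + v and expand: f = -3*u**3 - u**2*v + u*v**2 + v**3 + v**2.
No constant or linear terms (consistent with a singular point). Quadratic part: v**2. Cubic part: -3*u**3 - u**2*v + u*v**2 + v**3.
The quadratic part v**2 is a perfect square, so there is a single (double) tangent line v = 0, i.e. y = 3. Restricting the cubic part to that line (v = 0) leaves -3*u**3 ≠ 0, so f is not divisible by v and the branch is v² ≈ 3*u**3 to lowest order — this is a cusp.
Classification: cusp.


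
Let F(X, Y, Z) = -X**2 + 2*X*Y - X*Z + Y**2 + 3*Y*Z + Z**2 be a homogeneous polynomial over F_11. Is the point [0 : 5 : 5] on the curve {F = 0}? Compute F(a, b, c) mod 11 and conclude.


F(0,5,5) ≡ 4 (mod 11); P is NOT on the curve.

Evaluate F(0, 5, 5) term-by-term (mod 11).
  -X**2 ↦ -1·0·1·1 = 0
  2*X*Y ↦ 2·0·5·1 = 0
  -X*Z ↦ -1·0·1·5 = 0
  Y**2 ↦ 1·1·25·1 = 25
  3*Y*Z ↦ 3·1·5·5 = 75
  Z**2 ↦ 1·1·1·25 = 25
Sum: F(0, 5, 5) = (0) + (0) + (0) + (25) + (75) + (25) = 125.
Reducing mod 11: 125 ≡ 4 (mod 11).
Since F(a, b, c) ≡ 4 ≠ 0 (mod 11), P does NOT lie on the curve.


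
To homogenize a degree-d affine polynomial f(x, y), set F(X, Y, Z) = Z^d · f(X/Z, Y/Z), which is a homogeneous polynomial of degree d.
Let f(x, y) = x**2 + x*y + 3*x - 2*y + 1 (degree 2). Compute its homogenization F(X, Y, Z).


F(X, Y, Z) = X**2 + X*Y + 3*X*Z - 2*Y*Z + Z**2

deg(f) = 2.
Substitute x = X/Z, y = Y/Z into f, then multiply by Z^2.
  monomial 1·x^2·y^0 ↦ 1·X^2·Y^0·Z^0.
  monomial 1·x^1·y^1 ↦ 1·X^1·Y^1·Z^0.
  monomial 3·x^1·y^0 ↦ 3·X^1·Y^0·Z^1.
  monomial -2·x^0·y^1 ↦ -2·X^0·Y^1·Z^1.
  monomial 1·x^0·y^0 ↦ 1·X^0·Y^0·Z^2.
Collecting: F(X, Y, Z) = X**2 + X*Y + 3*X*Z - 2*Y*Z + Z**2.


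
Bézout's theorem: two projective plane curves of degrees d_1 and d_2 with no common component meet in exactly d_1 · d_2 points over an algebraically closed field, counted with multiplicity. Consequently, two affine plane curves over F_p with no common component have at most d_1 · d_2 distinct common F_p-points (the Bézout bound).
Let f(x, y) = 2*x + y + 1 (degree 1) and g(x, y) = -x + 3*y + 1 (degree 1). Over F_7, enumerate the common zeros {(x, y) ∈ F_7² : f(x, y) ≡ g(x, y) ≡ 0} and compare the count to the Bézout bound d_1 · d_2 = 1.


Common zeros: ∅; count = 0; Bézout bound = 1.

deg(f) = 1, deg(g) = 1, so Bézout bound = 1.
Scan x ∈ F_7. For each x, list the y ∈ F_7 with f(x, y) ≡ 0 and those with g(x, y) ≡ 0 (mod 7); the common zeros in that column are the intersection.
  x = 0: f ≡ 0 at y ∈ {6}; g ≡ 0 at y ∈ {2}; common: ∅.
  x = 1: f ≡ 0 at y ∈ {4}; g ≡ 0 at y ∈ {0}; common: ∅.
  x = 2: f ≡ 0 at y ∈ {2}; g ≡ 0 at y ∈ {5}; common: ∅.
  x = 3: f ≡ 0 at y ∈ {0}; g ≡ 0 at y ∈ {3}; common: ∅.
  x = 4: f ≡ 0 at y ∈ {5}; g ≡ 0 at y ∈ {1}; common: ∅.
  x = 5: f ≡ 0 at y ∈ {3}; g ≡ 0 at y ∈ {6}; common: ∅.
  x = 6: f ≡ 0 at y ∈ {1}; g ≡ 0 at y ∈ {4}; common: ∅.
Collecting: common zeros = ∅, so the count is 0.
Comparison with the Bézout bound: 0 ≤ 1 = deg(f)·deg(g), as expected for curves with no common component (the affine F_7-count falls short of the bound because intersections may lie at infinity, over extension fields, or carry multiplicity).


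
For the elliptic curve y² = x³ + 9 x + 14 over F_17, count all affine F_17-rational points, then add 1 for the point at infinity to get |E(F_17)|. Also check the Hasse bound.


Affine points = {(3, 0), (9, 5), (9, 12), (10, 4), (10, 13), (11, 4), (11, 13), (13, 4), (13, 13), (16, 2), (16, 15)}; affine count = 11; |E(F_17)| = 12.

Discriminant check: Δ ∝ 4a³ + 27b² = 4·9³ + 27·14² = 4·729 + 27·196 ≡ 14 (mod 17). Nonzero ⇒ E is nonsingular.
For each x ∈ F_17, compute rhs = x³ + 9·x + 14 mod 17, then count y ∈ F_17 with y² ≡ rhs.
  x = 0: rhs = 14, matching y values: none (0 points).
  x = 1: rhs = 7, matching y values: none (0 points).
  x = 2: rhs = 6, matching y values: none (0 points).
  x = 3: rhs = 0, matching y values: 0 (1 points).
  x = 4: rhs = 12, matching y values: none (0 points).
  x = 5: rhs = 14, matching y values: none (0 points).
  x = 6: rhs = 12, matching y values: none (0 points).
  x = 7: rhs = 12, matching y values: none (0 points).
  x = 8: rhs = 3, matching y values: none (0 points).
  x = 9: rhs = 8, matching y values: 5, 12 (2 points).
  x = 10: rhs = 16, matching y values: 4, 13 (2 points).
  x = 11: rhs = 16, matching y values: 4, 13 (2 points).
  x = 12: rhs = 14, matching y values: none (0 points).
  x = 13: rhs = 16, matching y values: 4, 13 (2 points).
  x = 14: rhs = 11, matching y values: none (0 points).
  x = 15: rhs = 5, matching y values: none (0 points).
  x = 16: rhs = 4, matching y values: 2, 15 (2 points).
Total affine count: 11.
Full point count |E(F_17)| = 11 + 1 = 12.
Hasse bound: |12 − (17+1)| = |-6| = 6 ≤ 2√17 ≈ 8.2462 ✓.


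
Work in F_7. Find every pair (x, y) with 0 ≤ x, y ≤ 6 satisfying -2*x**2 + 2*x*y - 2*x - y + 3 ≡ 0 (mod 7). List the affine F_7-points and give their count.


Affine F_7-points: {(0, 3), (1, 1), (2, 3), (3, 0), (5, 4), (6, 1)}; count = 6.

For each of the 49 pairs (x, y) ∈ F_7², evaluate f(x, y) mod 7. Record the zeros.
  x = 0: [0↦3, 1↦2, 2↦1, 3↦0, 4↦6, 5↦5, 6↦4]  zeros at y ∈ {3}
  x = 1: [0↦6, 1↦0, 2↦1, 3↦2, 4↦3, 5↦4, 6↦5]  zeros at y ∈ {1}
  x = 2: [0↦5, 1↦1, 2↦4, 3↦0, 4↦3, 5↦6, 6↦2]  zeros at y ∈ {3}
  x = 3: [0↦0, 1↦5, 2↦3, 3↦1, 4↦6, 5↦4, 6↦2]  zeros at y ∈ {0}
  x = 4: [0↦5, 1↦5, 2↦5, 3↦5, 4↦5, 5↦5, 6↦5]  zeros at y ∈ ∅
  x = 5: [0↦6, 1↦1, 2↦3, 3↦5, 4↦0, 5↦2, 6↦4]  zeros at y ∈ {4}
  x = 6: [0↦3, 1↦0, 2↦4, 3↦1, 4↦5, 5↦2, 6↦6]  zeros at y ∈ {1}
Collecting zeros: affine points = {(0, 3), (1, 1), (2, 3), (3, 0), (5, 4), (6, 1)}.
Total count |C(F_7)_aff| = 6.


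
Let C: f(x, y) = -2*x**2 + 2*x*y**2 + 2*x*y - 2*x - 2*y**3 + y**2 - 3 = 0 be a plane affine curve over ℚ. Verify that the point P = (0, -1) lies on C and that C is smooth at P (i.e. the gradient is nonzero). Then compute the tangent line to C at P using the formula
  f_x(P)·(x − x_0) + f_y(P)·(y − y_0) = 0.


Tangent line at P: -2*x - 8*y - 8 = 0.

Step 1: f(0, -1) = 0, so P lies on C.
Step 2: partial derivatives
  f_x(x, y) = -4*x + 2*y**2 + 2*y - 2, f_y(x, y) = 4*x*y + 2*x - 6*y**2 + 2*y.
  f_x(P) = -2, f_y(P) = -8 (gradient nonzero, so P is smooth).
Step 3: tangent line at P: -2·(x − 0) + -8·(y − -1) = 0.
Expanding: -2*x - 8*y - 8 = 0.


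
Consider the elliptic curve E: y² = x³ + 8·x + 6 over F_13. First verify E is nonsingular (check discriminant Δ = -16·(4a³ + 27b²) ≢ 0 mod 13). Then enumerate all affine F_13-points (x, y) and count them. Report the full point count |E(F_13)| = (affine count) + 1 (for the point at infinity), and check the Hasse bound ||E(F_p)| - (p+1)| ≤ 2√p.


Affine points = {(2, 2), (2, 11), (6, 6), (6, 7), (8, 6), (8, 7), (9, 1), (9, 12), (12, 6), (12, 7)}; affine count = 10; |E(F_13)| = 11.

Discriminant check: Δ ∝ 4a³ + 27b² = 4·8³ + 27·6² = 4·512 + 27·36 ≡ 4 (mod 13). Nonzero ⇒ E is nonsingular.
For each x ∈ F_13, compute rhs = x³ + 8·x + 6 mod 13, then count y ∈ F_13 with y² ≡ rhs.
  x = 0: rhs = 6, matching y values: none (0 points).
  x = 1: rhs = 2, matching y values: none (0 points).
  x = 2: rhs = 4, matching y values: 2, 11 (2 points).
  x = 3: rhs = 5, matching y values: none (0 points).
  x = 4: rhs = 11, matching y values: none (0 points).
  x = 5: rhs = 2, matching y values: none (0 points).
  x = 6: rhs = 10, matching y values: 6, 7 (2 points).
  x = 7: rhs = 2, matching y values: none (0 points).
  x = 8: rhs = 10, matching y values: 6, 7 (2 points).
  x = 9: rhs = 1, matching y values: 1, 12 (2 points).
  x = 10: rhs = 7, matching y values: none (0 points).
  x = 11: rhs = 8, matching y values: none (0 points).
  x = 12: rhs = 10, matching y values: 6, 7 (2 points).
Total affine count: 10.
Full point count |E(F_13)| = 10 + 1 = 11.
Hasse bound: |11 − (13+1)| = |-3| = 3 ≤ 2√13 ≈ 7.2111 ✓.


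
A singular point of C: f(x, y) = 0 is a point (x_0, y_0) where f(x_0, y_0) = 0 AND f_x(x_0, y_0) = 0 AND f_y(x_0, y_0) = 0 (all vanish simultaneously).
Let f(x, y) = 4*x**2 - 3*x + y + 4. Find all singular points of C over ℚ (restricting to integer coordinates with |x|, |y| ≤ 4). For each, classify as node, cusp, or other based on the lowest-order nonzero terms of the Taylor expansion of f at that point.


No singular points in the scanned grid; C is smooth there.

Compute partial derivatives:
  f_x = 8*x - 3.
  f_y = 1.
f_y = 1 is a nonzero constant, so f_y never vanishes: no point (x, y) can satisfy f = f_x = f_y = 0. In particular no (x, y) ∈ {−4, ..., 4}² is singular; the curve is smooth.


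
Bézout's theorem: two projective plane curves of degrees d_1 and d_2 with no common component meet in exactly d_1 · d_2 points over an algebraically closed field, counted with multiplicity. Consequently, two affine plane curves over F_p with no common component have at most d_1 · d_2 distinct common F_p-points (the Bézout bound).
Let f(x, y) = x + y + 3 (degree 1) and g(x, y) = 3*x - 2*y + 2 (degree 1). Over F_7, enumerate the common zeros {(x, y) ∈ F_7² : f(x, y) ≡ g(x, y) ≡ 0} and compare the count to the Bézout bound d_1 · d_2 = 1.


Common zeros: {(4, 0)}; count = 1; Bézout bound = 1.

deg(f) = 1, deg(g) = 1, so Bézout bound = 1.
Scan x ∈ F_7. For each x, list the y ∈ F_7 with f(x, y) ≡ 0 and those with g(x, y) ≡ 0 (mod 7); the common zeros in that column are the intersection.
  x = 0: f ≡ 0 at y ∈ {4}; g ≡ 0 at y ∈ {1}; common: ∅.
  x = 1: f ≡ 0 at y ∈ {3}; g ≡ 0 at y ∈ {6}; common: ∅.
  x = 2: f ≡ 0 at y ∈ {2}; g ≡ 0 at y ∈ {4}; common: ∅.
  x = 3: f ≡ 0 at y ∈ {1}; g ≡ 0 at y ∈ {2}; common: ∅.
  x = 4: f ≡ 0 at y ∈ {0}; g ≡ 0 at y ∈ {0}; common: {0}.
  x = 5: f ≡ 0 at y ∈ {6}; g ≡ 0 at y ∈ {5}; common: ∅.
  x = 6: f ≡ 0 at y ∈ {5}; g ≡ 0 at y ∈ {3}; common: ∅.
Collecting: common zeros = {(4, 0)}, so the count is 1.
Comparison with the Bézout bound: 1 ≤ 1 = deg(f)·deg(g), as expected for curves with no common component (the bound is attained).


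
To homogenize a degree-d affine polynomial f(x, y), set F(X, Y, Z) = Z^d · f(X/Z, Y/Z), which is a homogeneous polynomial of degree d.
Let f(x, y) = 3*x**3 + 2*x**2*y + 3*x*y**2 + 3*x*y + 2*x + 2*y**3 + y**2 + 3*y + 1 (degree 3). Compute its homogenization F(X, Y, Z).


F(X, Y, Z) = 3*X**3 + 2*X**2*Y + 3*X*Y**2 + 3*X*Y*Z + 2*X*Z**2 + 2*Y**3 + Y**2*Z + 3*Y*Z**2 + Z**3

deg(f) = 3.
Substitute x = X/Z, y = Y/Z into f, then multiply by Z^3.
  monomial 3·x^3·y^0 ↦ 3·X^3·Y^0·Z^0.
  monomial 2·x^2·y^1 ↦ 2·X^2·Y^1·Z^0.
  monomial 3·x^1·y^2 ↦ 3·X^1·Y^2·Z^0.
  monomial 3·x^1·y^1 ↦ 3·X^1·Y^1·Z^1.
  monomial 2·x^1·y^0 ↦ 2·X^1·Y^0·Z^2.
  monomial 2·x^0·y^3 ↦ 2·X^0·Y^3·Z^0.
  monomial 1·x^0·y^2 ↦ 1·X^0·Y^2·Z^1.
  monomial 3·x^0·y^1 ↦ 3·X^0·Y^1·Z^2.
  monomial 1·x^0·y^0 ↦ 1·X^0·Y^0·Z^3.
Collecting: F(X, Y, Z) = 3*X**3 + 2*X**2*Y + 3*X*Y**2 + 3*X*Y*Z + 2*X*Z**2 + 2*Y**3 + Y**2*Z + 3*Y*Z**2 + Z**3.


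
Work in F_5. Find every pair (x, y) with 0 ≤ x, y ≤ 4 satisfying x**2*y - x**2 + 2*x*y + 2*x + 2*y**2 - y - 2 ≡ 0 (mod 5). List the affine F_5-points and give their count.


Affine F_5-points: {(2, 2), (3, 0), (3, 3), (4, 0), (4, 1)}; count = 5.

For each of the 25 pairs (x, y) ∈ F_5², evaluate f(x, y) mod 5. Record the zeros.
  x = 0: [0↦3, 1↦4, 2↦4, 3↦3, 4↦1]  zeros at y ∈ ∅
  x = 1: [0↦4, 1↦3, 2↦1, 3↦3, 4↦4]  zeros at y ∈ ∅
  x = 2: [0↦3, 1↦2, 2↦0, 3↦2, 4↦3]  zeros at y ∈ {2}
  x = 3: [0↦0, 1↦1, 2↦1, 3↦0, 4↦3]  zeros at y ∈ {0, 3}
  x = 4: [0↦0, 1↦0, 2↦4, 3↦2, 4↦4]  zeros at y ∈ {0, 1}
Collecting zeros: affine points = {(2, 2), (3, 0), (3, 3), (4, 0), (4, 1)}.
Total count |C(F_5)_aff| = 5.


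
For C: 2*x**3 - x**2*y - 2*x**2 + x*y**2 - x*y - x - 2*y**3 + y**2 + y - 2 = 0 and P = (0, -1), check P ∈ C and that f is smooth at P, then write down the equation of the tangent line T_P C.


Tangent line at P: x - 7*y - 7 = 0.

Step 1: f(0, -1) = 0, so P lies on C.
Step 2: partial derivatives
  f_x(x, y) = 6*x**2 - 2*x*y - 4*x + y**2 - y - 1, f_y(x, y) = -x**2 + 2*x*y - x - 6*y**2 + 2*y + 1.
  f_x(P) = 1, f_y(P) = -7 (gradient nonzero, so P is smooth).
Step 3: tangent line at P: 1·(x − 0) + -7·(y − -1) = 0.
Expanding: x - 7*y - 7 = 0.


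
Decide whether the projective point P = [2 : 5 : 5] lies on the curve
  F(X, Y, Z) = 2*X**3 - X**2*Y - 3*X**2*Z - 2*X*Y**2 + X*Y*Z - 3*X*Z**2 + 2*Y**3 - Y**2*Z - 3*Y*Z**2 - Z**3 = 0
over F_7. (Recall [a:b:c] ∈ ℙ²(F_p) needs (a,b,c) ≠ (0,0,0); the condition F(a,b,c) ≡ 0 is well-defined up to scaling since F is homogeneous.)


F(2,5,5) ≡ 5 (mod 7); P is NOT on the curve.

Evaluate F(2, 5, 5) term-by-term (mod 7).
  2*X**3 ↦ 2·8·1·1 = 16
  -X**2*Y ↦ -1·4·5·1 = -20
  -3*X**2*Z ↦ -3·4·1·5 = -60
  -2*X*Y**2 ↦ -2·2·25·1 = -100
  X*Y*Z ↦ 1·2·5·5 = 50
  -3*X*Z**2 ↦ -3·2·1·25 = -150
  2*Y**3 ↦ 2·1·125·1 = 250
  -Y**2*Z ↦ -1·1·25·5 = -125
  -3*Y*Z**2 ↦ -3·1·5·25 = -375
  -Z**3 ↦ -1·1·1·125 = -125
Sum: F(2, 5, 5) = (16) + (-20) + (-60) + (-100) + (50) + (-150) + (250) + (-125) + (-375) + (-125) = -639.
Reducing mod 7: -639 ≡ 5 (mod 7).
Since F(a, b, c) ≡ 5 ≠ 0 (mod 7), P does NOT lie on the curve.


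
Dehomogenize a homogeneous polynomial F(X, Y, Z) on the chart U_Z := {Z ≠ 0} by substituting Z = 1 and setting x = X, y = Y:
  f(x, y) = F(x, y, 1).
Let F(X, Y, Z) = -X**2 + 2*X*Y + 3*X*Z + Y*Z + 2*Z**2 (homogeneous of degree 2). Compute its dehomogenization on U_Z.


f(x, y) = -x**2 + 2*x*y + 3*x + y + 2

On U_Z we set Z = 1. Each monomial c·X^i·Y^j·Z^k in F becomes c·x^i·y^j·1^k = c·x^i·y^j.
Substituting Z = 1: F(X, Y, 1) = -x**2 + 2*x*y + 3*x + y + 2.
Note: deg(f) ≤ deg(F) = 2; strict inequality happens when F is divisible by Z (lost terms).


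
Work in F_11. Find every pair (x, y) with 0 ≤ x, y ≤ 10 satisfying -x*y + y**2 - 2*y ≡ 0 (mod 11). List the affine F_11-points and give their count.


Affine F_11-points: {(0, 0), (0, 2), (1, 0), (1, 3), (2, 0), (2, 4), (3, 0), (3, 5), (4, 0), (4, 6), (5, 0), (5, 7), (6, 0), (6, 8), (7, 0), (7, 9), (8, 0), (8, 10), (9, 0), (10, 0), (10, 1)}; count = 21.

For each of the 121 pairs (x, y) ∈ F_11², evaluate f(x, y) mod 11. Record the zeros.
  x = 0: [0↦0, 1↦10, 2↦0, 3↦3, 4↦8, 5↦4, 6↦2, 7↦2, 8↦4, 9↦8, 10↦3]  zeros at y ∈ {0, 2}
  x = 1: [0↦0, 1↦9, 2↦9, 3↦0, 4↦4, 5↦10, 6↦7, 7↦6, 8↦7, 9↦10, 10↦4]  zeros at y ∈ {0, 3}
  x = 2: [0↦0, 1↦8, 2↦7, 3↦8, 4↦0, 5↦5, 6↦1, 7↦10, 8↦10, 9↦1, 10↦5]  zeros at y ∈ {0, 4}
  x = 3: [0↦0, 1↦7, 2↦5, 3↦5, 4↦7, 5↦0, 6↦6, 7↦3, 8↦2, 9↦3, 10↦6]  zeros at y ∈ {0, 5}
  x = 4: [0↦0, 1↦6, 2↦3, 3↦2, 4↦3, 5↦6, 6↦0, 7↦7, 8↦5, 9↦5, 10↦7]  zeros at y ∈ {0, 6}
  x = 5: [0↦0, 1↦5, 2↦1, 3↦10, 4↦10, 5↦1, 6↦5, 7↦0, 8↦8, 9↦7, 10↦8]  zeros at y ∈ {0, 7}
  x = 6: [0↦0, 1↦4, 2↦10, 3↦7, 4↦6, 5↦7, 6↦10, 7↦4, 8↦0, 9↦9, 10↦9]  zeros at y ∈ {0, 8}
  x = 7: [0↦0, 1↦3, 2↦8, 3↦4, 4↦2, 5↦2, 6↦4, 7↦8, 8↦3, 9↦0, 10↦10]  zeros at y ∈ {0, 9}
  x = 8: [0↦0, 1↦2, 2↦6, 3↦1, 4↦9, 5↦8, 6↦9, 7↦1, 8↦6, 9↦2, 10↦0]  zeros at y ∈ {0, 10}
  x = 9: [0↦0, 1↦1, 2↦4, 3↦9, 4↦5, 5↦3, 6↦3, 7↦5, 8↦9, 9↦4, 10↦1]  zeros at y ∈ {0}
  x = 10: [0↦0, 1↦0, 2↦2, 3↦6, 4↦1, 5↦9, 6↦8, 7↦9, 8↦1, 9↦6, 10↦2]  zeros at y ∈ {0, 1}
Collecting zeros: affine points = {(0, 0), (0, 2), (1, 0), (1, 3), (2, 0), (2, 4), (3, 0), (3, 5), (4, 0), (4, 6), (5, 0), (5, 7), (6, 0), (6, 8), (7, 0), (7, 9), (8, 0), (8, 10), (9, 0), (10, 0), (10, 1)}.
Total count |C(F_11)_aff| = 21.


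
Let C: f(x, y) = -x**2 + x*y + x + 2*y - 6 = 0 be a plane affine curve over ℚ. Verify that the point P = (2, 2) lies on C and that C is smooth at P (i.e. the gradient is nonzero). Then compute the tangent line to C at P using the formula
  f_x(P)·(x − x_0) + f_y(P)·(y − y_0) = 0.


Tangent line at P: -x + 4*y - 6 = 0.

Step 1: f(2, 2) = 0, so P lies on C.
Step 2: partial derivatives
  f_x(x, y) = -2*x + y + 1, f_y(x, y) = x + 2.
  f_x(P) = -1, f_y(P) = 4 (gradient nonzero, so P is smooth).
Step 3: tangent line at P: -1·(x − 2) + 4·(y − 2) = 0.
Expanding: -x + 4*y - 6 = 0.


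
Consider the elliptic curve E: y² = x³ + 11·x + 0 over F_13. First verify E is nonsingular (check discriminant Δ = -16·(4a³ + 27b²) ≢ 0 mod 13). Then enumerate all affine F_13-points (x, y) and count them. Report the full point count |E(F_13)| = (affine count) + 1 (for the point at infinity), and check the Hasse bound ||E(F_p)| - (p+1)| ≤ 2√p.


Affine points = {(0, 0), (1, 5), (1, 8), (2, 2), (2, 11), (4, 2), (4, 11), (6, 3), (6, 10), (7, 2), (7, 11), (9, 3), (9, 10), (11, 3), (11, 10), (12, 1), (12, 12)}; affine count = 17; |E(F_13)| = 18.

Discriminant check: Δ ∝ 4a³ + 27b² = 4·11³ + 27·0² = 4·1331 + 27·0 ≡ 7 (mod 13). Nonzero ⇒ E is nonsingular.
For each x ∈ F_13, compute rhs = x³ + 11·x + 0 mod 13, then count y ∈ F_13 with y² ≡ rhs.
  x = 0: rhs = 0, matching y values: 0 (1 points).
  x = 1: rhs = 12, matching y values: 5, 8 (2 points).
  x = 2: rhs = 4, matching y values: 2, 11 (2 points).
  x = 3: rhs = 8, matching y values: none (0 points).
  x = 4: rhs = 4, matching y values: 2, 11 (2 points).
  x = 5: rhs = 11, matching y values: none (0 points).
  x = 6: rhs = 9, matching y values: 3, 10 (2 points).
  x = 7: rhs = 4, matching y values: 2, 11 (2 points).
  x = 8: rhs = 2, matching y values: none (0 points).
  x = 9: rhs = 9, matching y values: 3, 10 (2 points).
  x = 10: rhs = 5, matching y values: none (0 points).
  x = 11: rhs = 9, matching y values: 3, 10 (2 points).
  x = 12: rhs = 1, matching y values: 1, 12 (2 points).
Total affine count: 17.
Full point count |E(F_13)| = 17 + 1 = 18.
Hasse bound: |18 − (13+1)| = |4| = 4 ≤ 2√13 ≈ 7.2111 ✓.


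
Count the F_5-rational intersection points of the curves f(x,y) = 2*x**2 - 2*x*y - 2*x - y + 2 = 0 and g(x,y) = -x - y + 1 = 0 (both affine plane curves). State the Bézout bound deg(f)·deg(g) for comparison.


Common zeros: ∅; count = 0; Bézout bound = 2.

deg(f) = 2, deg(g) = 1, so Bézout bound = 2.
Scan x ∈ F_5. For each x, list the y ∈ F_5 with f(x, y) ≡ 0 and those with g(x, y) ≡ 0 (mod 5); the common zeros in that column are the intersection.
  x = 0: f ≡ 0 at y ∈ {2}; g ≡ 0 at y ∈ {1}; common: ∅.
  x = 1: f ≡ 0 at y ∈ {4}; g ≡ 0 at y ∈ {0}; common: ∅.
  x = 2: f ≡ 0 at y ∈ ∅; g ≡ 0 at y ∈ {4}; common: ∅.
  x = 3: f ≡ 0 at y ∈ {2}; g ≡ 0 at y ∈ {3}; common: ∅.
  x = 4: f ≡ 0 at y ∈ {4}; g ≡ 0 at y ∈ {2}; common: ∅.
Collecting: common zeros = ∅, so the count is 0.
Comparison with the Bézout bound: 0 ≤ 2 = deg(f)·deg(g), as expected for curves with no common component (the affine F_5-count falls short of the bound because intersections may lie at infinity, over extension fields, or carry multiplicity).


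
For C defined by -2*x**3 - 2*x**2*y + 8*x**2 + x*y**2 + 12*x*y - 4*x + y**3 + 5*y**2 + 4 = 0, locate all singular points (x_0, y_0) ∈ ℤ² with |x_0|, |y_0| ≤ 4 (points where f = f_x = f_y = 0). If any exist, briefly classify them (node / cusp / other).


Singular points: {(2, -2)}; classification: cusp.

Compute partial derivatives:
  f_x = -6*x**2 - 4*x*y + 16*x + y**2 + 12*y - 4.
  f_y = -2*x**2 + 2*x*y + 12*x + 3*y**2 + 10*y.
Scan x_0 ∈ {−4, ..., 4}. For each x_0, f_y(x_0, y) is a polynomial in y; find its integer roots y ∈ {−4, ..., 4}, then test f_x and f at those candidates.
  x = -4: f_y(-4, y) = 3*y**2 + 2*y - 80; no integer root y with |y| ≤ 4.
  x = -3: f_y(-3, y) = 3*y**2 + 4*y - 54; no integer root y with |y| ≤ 4.
  x = -2: f_y(-2, y) = 3*y**2 + 6*y - 32; no integer root y with |y| ≤ 4.
  x = -1: f_y(-1, y) = 3*y**2 + 8*y - 14; no integer root y with |y| ≤ 4.
  x = 0: f_y(0, y) = 3*y**2 + 10*y; vanishes at y ∈ {0}. (0, 0): f_x = -4 ≠ 0.
  x = 1: f_y(1, y) = 3*y**2 + 12*y + 10; no integer root y with |y| ≤ 4.
  x = 2: f_y(2, y) = 3*y**2 + 14*y + 16; vanishes at y ∈ {-2}. (2, -2): f_x = 0, f = 0 — SINGULAR.
  x = 3: f_y(3, y) = 3*y**2 + 16*y + 18; no integer root y with |y| ≤ 4.
  x = 4: f_y(4, y) = 3*y**2 + 18*y + 16; no integer root y with |y| ≤ 4.
Only singular point on the grid: (2, -2).
Classify: substitute x = 2 + u, y = -2 + v and expand: f = -2*u**3 - 2*u**2*v + u*v**2 + v**3 + v**2.
No constant or linear terms (consistent with a singular point). Quadratic part: v**2. Cubic part: -2*u**3 - 2*u**2*v + u*v**2 + v**3.
The quadratic part v**2 is a perfect square, so there is a single (double) tangent line v = 0, i.e. y = -2. Restricting the cubic part to that line (v = 0) leaves -2*u**3 ≠ 0, so f is not divisible by v and the branch is v² ≈ 2*u**3 to lowest order — this is a cusp.
Classification: cusp.


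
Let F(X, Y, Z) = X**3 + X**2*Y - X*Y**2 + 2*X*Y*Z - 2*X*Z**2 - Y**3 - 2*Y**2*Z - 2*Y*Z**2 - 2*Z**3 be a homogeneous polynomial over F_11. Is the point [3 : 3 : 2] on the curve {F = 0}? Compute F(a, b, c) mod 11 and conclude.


F(3,3,2) ≡ 2 (mod 11); P is NOT on the curve.

Evaluate F(3, 3, 2) term-by-term (mod 11).
  X**3 ↦ 1·27·1·1 = 27
  X**2*Y ↦ 1·9·3·1 = 27
  -X*Y**2 ↦ -1·3·9·1 = -27
  2*X*Y*Z ↦ 2·3·3·2 = 36
  -2*X*Z**2 ↦ -2·3·1·4 = -24
  -Y**3 ↦ -1·1·27·1 = -27
  -2*Y**2*Z ↦ -2·1·9·2 = -36
  -2*Y*Z**2 ↦ -2·1·3·4 = -24
  -2*Z**3 ↦ -2·1·1·8 = -16
Sum: F(3, 3, 2) = (27) + (27) + (-27) + (36) + (-24) + (-27) + (-36) + (-24) + (-16) = -64.
Reducing mod 11: -64 ≡ 2 (mod 11).
Since F(a, b, c) ≡ 2 ≠ 0 (mod 11), P does NOT lie on the curve.


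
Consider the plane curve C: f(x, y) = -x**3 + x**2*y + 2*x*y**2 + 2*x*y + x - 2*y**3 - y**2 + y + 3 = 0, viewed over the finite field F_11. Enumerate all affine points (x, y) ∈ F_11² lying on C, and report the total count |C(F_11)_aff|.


Affine F_11-points: {(2, 2), (3, 5), (5, 7), (6, 7), (7, 7), (8, 1)}; count = 6.

For each of the 121 pairs (x, y) ∈ F_11², evaluate f(x, y) mod 11. Record the zeros.
  x = 0: [0↦3, 1↦1, 2↦7, 3↦9, 4↦6, 5↦8, 6↦3, 7↦1, 8↦1, 9↦2, 10↦3]  zeros at y ∈ ∅
  x = 1: [0↦3, 1↦6, 2↦10, 3↦3, 4↦6, 5↦7, 6↦5, 7↦10, 8↦10, 9↦4, 10↦2]  zeros at y ∈ ∅
  x = 2: [0↦8, 1↦7, 2↦0, 3↦8, 4↦8, 5↦10, 6↦2, 7↦5, 8↦7, 9↦7, 10↦4]  zeros at y ∈ {2}
  x = 3: [0↦1, 1↦9, 2↦4, 3↦7, 4↦6, 5↦0, 6↦10, 7↦2, 8↦8, 9↦5, 10↦3]  zeros at y ∈ {5}
  x = 4: [0↦9, 1↦6, 2↦5, 3↦5, 4↦5, 5↦4, 6↦1, 7↦6, 8↦7, 9↦3, 10↦4]  zeros at y ∈ ∅
  x = 5: [0↦4, 1↦3, 2↦8, 3↦7, 4↦10, 5↦5, 6↦2, 7↦0, 8↦9, 9↦6, 10↦1]  zeros at y ∈ {7}
  x = 6: [0↦2, 1↦5, 2↦7, 3↦7, 4↦4, 5↦8, 6↦7, 7↦0, 8↦8, 9↦8, 10↦10]  zeros at y ∈ {7}
  x = 7: [0↦8, 1↦6, 2↦7, 3↦10, 4↦3, 5↦7, 6↦10, 7↦0, 8↦9, 9↦3, 10↦3]  zeros at y ∈ {7}
  x = 8: [0↦5, 1↦0, 2↦2, 3↦10, 4↦1, 5↦7, 6↦5, 7↦5, 8↦6, 9↦7, 10↦7]  zeros at y ∈ {1}
  x = 9: [0↦9, 1↦3, 2↦8, 3↦1, 4↦3, 5↦2, 6↦8, 7↦9, 8↦4, 9↦3, 10↦5]  zeros at y ∈ ∅
  x = 10: [0↦3, 1↦9, 2↦8, 3↦10, 4↦3, 5↦8, 6↦2, 7↦6, 8↦8, 9↦7, 10↦2]  zeros at y ∈ ∅
Collecting zeros: affine points = {(2, 2), (3, 5), (5, 7), (6, 7), (7, 7), (8, 1)}.
Total count |C(F_11)_aff| = 6.


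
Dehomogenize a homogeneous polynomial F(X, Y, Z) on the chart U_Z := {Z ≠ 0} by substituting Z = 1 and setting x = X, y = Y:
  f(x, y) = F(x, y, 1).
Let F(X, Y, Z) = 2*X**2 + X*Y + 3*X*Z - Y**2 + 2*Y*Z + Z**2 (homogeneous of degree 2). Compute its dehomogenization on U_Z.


f(x, y) = 2*x**2 + x*y + 3*x - y**2 + 2*y + 1

On U_Z we set Z = 1. Each monomial c·X^i·Y^j·Z^k in F becomes c·x^i·y^j·1^k = c·x^i·y^j.
Substituting Z = 1: F(X, Y, 1) = 2*x**2 + x*y + 3*x - y**2 + 2*y + 1.
Note: deg(f) ≤ deg(F) = 2; strict inequality happens when F is divisible by Z (lost terms).


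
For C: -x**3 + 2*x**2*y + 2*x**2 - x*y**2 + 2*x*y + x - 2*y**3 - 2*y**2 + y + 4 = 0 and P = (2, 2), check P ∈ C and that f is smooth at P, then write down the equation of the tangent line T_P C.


Tangent line at P: 13*x - 27*y + 28 = 0.

Step 1: f(2, 2) = 0, so P lies on C.
Step 2: partial derivatives
  f_x(x, y) = -3*x**2 + 4*x*y + 4*x - y**2 + 2*y + 1, f_y(x, y) = 2*x**2 - 2*x*y + 2*x - 6*y**2 - 4*y + 1.
  f_x(P) = 13, f_y(P) = -27 (gradient nonzero, so P is smooth).
Step 3: tangent line at P: 13·(x − 2) + -27·(y − 2) = 0.
Expanding: 13*x - 27*y + 28 = 0.


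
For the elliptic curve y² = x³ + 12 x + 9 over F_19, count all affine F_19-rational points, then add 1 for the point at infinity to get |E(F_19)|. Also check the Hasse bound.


Affine points = {(0, 3), (0, 16), (4, 8), (4, 11), (5, 2), (5, 17), (8, 3), (8, 16), (11, 3), (11, 16), (12, 0), (13, 5), (13, 14), (15, 7), (15, 12)}; affine count = 15; |E(F_19)| = 16.

Discriminant check: Δ ∝ 4a³ + 27b² = 4·12³ + 27·9² = 4·1728 + 27·81 ≡ 17 (mod 19). Nonzero ⇒ E is nonsingular.
For each x ∈ F_19, compute rhs = x³ + 12·x + 9 mod 19, then count y ∈ F_19 with y² ≡ rhs.
  x = 0: rhs = 9, matching y values: 3, 16 (2 points).
  x = 1: rhs = 3, matching y values: none (0 points).
  x = 2: rhs = 3, matching y values: none (0 points).
  x = 3: rhs = 15, matching y values: none (0 points).
  x = 4: rhs = 7, matching y values: 8, 11 (2 points).
  x = 5: rhs = 4, matching y values: 2, 17 (2 points).
  x = 6: rhs = 12, matching y values: none (0 points).
  x = 7: rhs = 18, matching y values: none (0 points).
  x = 8: rhs = 9, matching y values: 3, 16 (2 points).
  x = 9: rhs = 10, matching y values: none (0 points).
  x = 10: rhs = 8, matching y values: none (0 points).
  x = 11: rhs = 9, matching y values: 3, 16 (2 points).
  x = 12: rhs = 0, matching y values: 0 (1 points).
  x = 13: rhs = 6, matching y values: 5, 14 (2 points).
  x = 14: rhs = 14, matching y values: none (0 points).
  x = 15: rhs = 11, matching y values: 7, 12 (2 points).
  x = 16: rhs = 3, matching y values: none (0 points).
  x = 17: rhs = 15, matching y values: none (0 points).
  x = 18: rhs = 15, matching y values: none (0 points).
Total affine count: 15.
Full point count |E(F_19)| = 15 + 1 = 16.
Hasse bound: |16 − (19+1)| = |-4| = 4 ≤ 2√19 ≈ 8.7178 ✓.
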